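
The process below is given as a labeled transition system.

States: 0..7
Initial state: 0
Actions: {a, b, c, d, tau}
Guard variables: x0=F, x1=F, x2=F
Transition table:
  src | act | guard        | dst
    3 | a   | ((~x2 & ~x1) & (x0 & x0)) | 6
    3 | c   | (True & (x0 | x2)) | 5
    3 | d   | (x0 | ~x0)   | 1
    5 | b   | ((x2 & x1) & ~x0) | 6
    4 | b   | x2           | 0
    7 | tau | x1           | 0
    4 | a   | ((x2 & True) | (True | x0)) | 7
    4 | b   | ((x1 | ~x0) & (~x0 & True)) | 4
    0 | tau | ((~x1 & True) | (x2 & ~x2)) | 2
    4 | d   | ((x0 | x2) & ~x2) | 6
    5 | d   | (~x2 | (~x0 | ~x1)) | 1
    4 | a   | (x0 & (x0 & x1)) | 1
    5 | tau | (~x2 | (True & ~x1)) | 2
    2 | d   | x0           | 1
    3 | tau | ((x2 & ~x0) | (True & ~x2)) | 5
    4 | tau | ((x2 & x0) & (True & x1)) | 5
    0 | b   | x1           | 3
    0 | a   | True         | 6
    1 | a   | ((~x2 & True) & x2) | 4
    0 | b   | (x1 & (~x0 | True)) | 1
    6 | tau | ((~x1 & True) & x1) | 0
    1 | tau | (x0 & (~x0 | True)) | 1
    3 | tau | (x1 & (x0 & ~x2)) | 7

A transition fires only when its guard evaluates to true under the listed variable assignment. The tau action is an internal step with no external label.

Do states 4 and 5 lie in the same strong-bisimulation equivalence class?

Answer: NOT BISIMILAR

Working:
Refine partition for ~:
  P[0] = {{0,1,2,3,4,5,6,7}}
  P[1] = {{0},{1,2,6,7},{3,5},{4}}
  P[2] = {{0},{1,2,6,7},{3},{4},{5}}
5 equivalence class(es) (converged in 3)
[4]={4}  [5]={5}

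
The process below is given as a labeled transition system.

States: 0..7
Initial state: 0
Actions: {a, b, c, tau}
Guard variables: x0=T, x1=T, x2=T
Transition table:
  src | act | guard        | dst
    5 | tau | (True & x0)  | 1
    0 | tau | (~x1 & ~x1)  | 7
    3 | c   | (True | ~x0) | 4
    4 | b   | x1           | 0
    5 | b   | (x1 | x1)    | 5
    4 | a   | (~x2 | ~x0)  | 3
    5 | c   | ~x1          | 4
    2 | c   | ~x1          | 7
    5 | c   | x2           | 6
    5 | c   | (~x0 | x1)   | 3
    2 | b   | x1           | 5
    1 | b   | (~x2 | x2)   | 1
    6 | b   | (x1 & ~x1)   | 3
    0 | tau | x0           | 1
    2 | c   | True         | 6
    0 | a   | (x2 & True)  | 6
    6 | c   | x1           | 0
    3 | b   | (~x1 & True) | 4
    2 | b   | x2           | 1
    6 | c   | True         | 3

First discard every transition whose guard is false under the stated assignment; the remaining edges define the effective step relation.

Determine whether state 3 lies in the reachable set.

Answer: REACHABLE

Trace:
Guard filter leaves 14 enabled edge(s).
Layer 0: {0}
Layer 1: {1,6}  now seen {0,1,6}
Layer 2: {3}  now seen {0,1,3,6}
Layer 3: {4}  now seen {0,1,3,4,6}
R = {0,1,3,4,6}
trace reaching 3: a·c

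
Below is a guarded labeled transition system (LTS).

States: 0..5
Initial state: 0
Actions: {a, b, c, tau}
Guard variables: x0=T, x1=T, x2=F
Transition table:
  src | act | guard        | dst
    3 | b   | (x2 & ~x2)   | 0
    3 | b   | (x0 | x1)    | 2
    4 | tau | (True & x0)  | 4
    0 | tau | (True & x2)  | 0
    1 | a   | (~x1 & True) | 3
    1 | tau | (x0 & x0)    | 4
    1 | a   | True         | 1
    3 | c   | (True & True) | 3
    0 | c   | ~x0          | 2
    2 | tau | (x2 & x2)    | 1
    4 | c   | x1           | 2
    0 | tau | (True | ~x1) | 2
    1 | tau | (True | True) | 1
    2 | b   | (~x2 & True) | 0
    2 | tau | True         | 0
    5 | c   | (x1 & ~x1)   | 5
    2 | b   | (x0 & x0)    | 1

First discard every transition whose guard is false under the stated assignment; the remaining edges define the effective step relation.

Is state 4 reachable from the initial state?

Answer: REACHABLE

Analysis:
After dropping false guards: 11 live edges.
L0 = {0}
L1 = {2}  cumulative {0,2}
L2 = {1}  cumulative {0,1,2}
L3 = {4}  cumulative {0,1,2,4}
Reach set: {0,1,2,4}
witness 4: tau·b·tau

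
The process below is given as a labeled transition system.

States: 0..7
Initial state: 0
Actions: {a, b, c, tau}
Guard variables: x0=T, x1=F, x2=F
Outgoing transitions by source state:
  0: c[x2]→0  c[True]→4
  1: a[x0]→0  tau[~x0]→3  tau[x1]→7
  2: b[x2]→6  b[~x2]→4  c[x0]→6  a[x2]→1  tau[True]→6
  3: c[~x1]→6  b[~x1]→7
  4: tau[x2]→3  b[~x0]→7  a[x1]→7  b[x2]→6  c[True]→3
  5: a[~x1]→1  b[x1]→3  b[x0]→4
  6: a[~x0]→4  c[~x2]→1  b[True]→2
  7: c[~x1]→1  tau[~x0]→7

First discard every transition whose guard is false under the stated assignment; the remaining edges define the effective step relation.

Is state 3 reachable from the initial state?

Answer: REACHABLE

Analysis:
Guard filter leaves 13 enabled edge(s).
depth 0: {0}
depth 1: {4}  cumulative {0,4}
depth 2: {3}  cumulative {0,3,4}
depth 3: {6,7}  cumulative {0,3,4,6,7}
depth 4: {1,2}  cumulative {0,1,2,3,4,6,7}
Reachable = {0,1,2,3,4,6,7}
trace reaching 3: c·c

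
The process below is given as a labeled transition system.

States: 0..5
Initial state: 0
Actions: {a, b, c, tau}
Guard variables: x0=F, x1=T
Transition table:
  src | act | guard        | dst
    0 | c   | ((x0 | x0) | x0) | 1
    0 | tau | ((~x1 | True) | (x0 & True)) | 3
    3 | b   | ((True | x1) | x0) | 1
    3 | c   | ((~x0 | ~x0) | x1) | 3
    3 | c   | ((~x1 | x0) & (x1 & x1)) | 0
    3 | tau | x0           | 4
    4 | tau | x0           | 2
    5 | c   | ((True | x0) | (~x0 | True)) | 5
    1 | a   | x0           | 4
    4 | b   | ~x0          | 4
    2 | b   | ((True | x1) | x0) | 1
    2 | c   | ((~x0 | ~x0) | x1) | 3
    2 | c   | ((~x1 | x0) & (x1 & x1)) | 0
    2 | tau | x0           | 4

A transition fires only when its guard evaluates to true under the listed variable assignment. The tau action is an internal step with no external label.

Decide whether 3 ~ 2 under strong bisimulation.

Answer: BISIMILAR

Trace:
Refine partition for ~:
  π0 = {{0,1,2,3,4,5}}
  π1 = {{0},{1},{2,3},{4},{5}}
stable after 2 split(s): 5 block(s)
[3]={2,3}  [2]={2,3}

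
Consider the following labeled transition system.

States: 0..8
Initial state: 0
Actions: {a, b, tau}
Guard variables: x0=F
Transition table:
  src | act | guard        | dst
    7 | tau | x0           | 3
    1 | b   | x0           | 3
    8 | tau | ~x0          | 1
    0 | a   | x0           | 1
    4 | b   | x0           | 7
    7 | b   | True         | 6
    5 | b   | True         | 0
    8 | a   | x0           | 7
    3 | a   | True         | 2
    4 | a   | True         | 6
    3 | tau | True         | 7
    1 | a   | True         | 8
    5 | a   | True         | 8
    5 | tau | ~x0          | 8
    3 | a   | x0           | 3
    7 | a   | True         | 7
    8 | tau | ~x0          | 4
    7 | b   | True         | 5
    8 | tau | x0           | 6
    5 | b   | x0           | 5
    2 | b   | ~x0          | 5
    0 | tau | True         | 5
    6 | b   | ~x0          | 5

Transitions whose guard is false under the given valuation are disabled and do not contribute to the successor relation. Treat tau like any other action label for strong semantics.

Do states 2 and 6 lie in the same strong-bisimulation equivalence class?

Answer: BISIMILAR

Analysis:
Bisimulation quotient by refinement:
  π0 = {{0,1,2,3,4,5,6,7,8}}
  π1 = {{0,8},{1,4},{2,6},{3},{5},{7}}
  π2 = {{0},{1},{2,6},{3},{4},{5},{7},{8}}
8 equivalence class(es) (converged in 3)
class of 2: {2,6}; class of 6: {2,6}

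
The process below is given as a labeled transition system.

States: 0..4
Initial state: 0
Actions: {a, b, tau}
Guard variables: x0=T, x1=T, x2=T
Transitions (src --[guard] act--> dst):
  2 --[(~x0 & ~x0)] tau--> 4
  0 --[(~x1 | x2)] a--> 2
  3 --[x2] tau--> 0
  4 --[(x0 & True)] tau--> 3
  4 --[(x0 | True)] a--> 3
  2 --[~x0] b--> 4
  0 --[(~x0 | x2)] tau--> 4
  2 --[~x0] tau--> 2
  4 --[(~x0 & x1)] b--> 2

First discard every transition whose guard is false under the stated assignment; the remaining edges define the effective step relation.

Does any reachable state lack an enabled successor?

R = {0,2,3,4}
  0: a→2  tau→4  [2 out]
  2: ∅  [deadlock]
  3: tau→0  [1 out]
  4: a→3  tau→3  [2 out]
trace reaching 2: a

Answer: DEADLOCK at state 2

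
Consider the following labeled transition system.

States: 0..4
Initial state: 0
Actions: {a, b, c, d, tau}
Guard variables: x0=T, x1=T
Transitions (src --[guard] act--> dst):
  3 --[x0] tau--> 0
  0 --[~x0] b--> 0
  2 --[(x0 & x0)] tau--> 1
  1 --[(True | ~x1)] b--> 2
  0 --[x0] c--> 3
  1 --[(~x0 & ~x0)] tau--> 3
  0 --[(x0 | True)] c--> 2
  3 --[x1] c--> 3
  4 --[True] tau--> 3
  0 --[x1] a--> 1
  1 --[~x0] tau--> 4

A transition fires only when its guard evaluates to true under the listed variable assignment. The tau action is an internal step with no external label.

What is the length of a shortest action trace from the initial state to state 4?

Breadth-first toward 4:
  Layer 0: {0}
  Layer 1: {1,2,3}
4 never appears.

Answer: UNREACHABLE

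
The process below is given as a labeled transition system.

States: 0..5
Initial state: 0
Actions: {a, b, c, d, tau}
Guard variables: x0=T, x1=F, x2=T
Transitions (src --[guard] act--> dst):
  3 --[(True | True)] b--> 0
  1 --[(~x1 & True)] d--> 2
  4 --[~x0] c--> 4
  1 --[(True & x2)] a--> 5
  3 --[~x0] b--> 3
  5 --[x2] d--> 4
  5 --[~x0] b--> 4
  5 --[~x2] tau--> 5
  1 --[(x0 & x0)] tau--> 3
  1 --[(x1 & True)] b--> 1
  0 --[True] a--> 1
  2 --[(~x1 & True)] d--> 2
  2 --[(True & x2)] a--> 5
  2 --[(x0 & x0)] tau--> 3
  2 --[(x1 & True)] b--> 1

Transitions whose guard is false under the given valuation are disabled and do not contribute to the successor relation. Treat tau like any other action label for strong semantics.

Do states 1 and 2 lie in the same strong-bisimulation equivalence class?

Compute ~ classes (split until stable):
  π0 = {{0,1,2,3,4,5}}
  π1 = {{0},{1,2},{3},{4},{5}}
5 equivalence class(es) (converged in 2)
1∈{1,2}, 2∈{1,2}

Answer: BISIMILAR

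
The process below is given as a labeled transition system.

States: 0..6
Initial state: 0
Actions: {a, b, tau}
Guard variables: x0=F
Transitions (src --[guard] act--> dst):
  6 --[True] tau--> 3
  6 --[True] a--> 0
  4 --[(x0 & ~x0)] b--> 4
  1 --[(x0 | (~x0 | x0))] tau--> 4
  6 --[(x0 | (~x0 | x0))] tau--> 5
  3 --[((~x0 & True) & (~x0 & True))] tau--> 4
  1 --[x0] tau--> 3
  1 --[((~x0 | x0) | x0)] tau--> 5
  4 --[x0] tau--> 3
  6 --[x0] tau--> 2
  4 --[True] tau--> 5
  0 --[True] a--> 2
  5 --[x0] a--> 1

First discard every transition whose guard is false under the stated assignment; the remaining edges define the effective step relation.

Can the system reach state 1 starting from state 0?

Answer: UNREACHABLE

Trace:
Guard filter leaves 8 enabled edge(s).
depth 0: {0}
depth 1: {2}  now seen {0,2}
R = {0,2}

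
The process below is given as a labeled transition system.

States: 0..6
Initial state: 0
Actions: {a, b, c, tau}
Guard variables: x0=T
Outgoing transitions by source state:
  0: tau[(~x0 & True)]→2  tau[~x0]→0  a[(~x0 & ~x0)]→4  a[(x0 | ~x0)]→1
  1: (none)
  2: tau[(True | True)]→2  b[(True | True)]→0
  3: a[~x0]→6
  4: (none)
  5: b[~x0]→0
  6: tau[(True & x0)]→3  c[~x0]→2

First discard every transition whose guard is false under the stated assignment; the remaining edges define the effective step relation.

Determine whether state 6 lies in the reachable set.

After dropping false guards: 4 live edges.
L0 = {0}
L1 = {1}  cumulative {0,1}
R = {0,1}

Answer: UNREACHABLE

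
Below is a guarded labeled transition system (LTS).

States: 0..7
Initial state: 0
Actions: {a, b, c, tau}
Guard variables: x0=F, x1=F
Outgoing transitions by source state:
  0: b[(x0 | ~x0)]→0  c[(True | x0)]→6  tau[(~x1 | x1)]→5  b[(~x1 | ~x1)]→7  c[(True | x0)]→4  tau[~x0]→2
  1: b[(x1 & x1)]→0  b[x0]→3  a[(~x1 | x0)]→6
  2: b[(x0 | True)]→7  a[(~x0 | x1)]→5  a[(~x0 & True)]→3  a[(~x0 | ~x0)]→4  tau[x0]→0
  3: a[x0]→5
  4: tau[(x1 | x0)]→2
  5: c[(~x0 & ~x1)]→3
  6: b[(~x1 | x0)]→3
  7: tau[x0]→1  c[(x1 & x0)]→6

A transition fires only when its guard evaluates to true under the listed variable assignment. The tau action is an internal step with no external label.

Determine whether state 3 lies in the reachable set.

Answer: REACHABLE

Trace:
13 transition(s) survive guard evaluation.
Layer 0: {0}
Layer 1: {2,4,5,6,7}  now seen {0,2,4,5,6,7}
Layer 2: {3}  now seen {0,2,3,4,5,6,7}
Reach set: {0,2,3,4,5,6,7}
Path to 3: c·b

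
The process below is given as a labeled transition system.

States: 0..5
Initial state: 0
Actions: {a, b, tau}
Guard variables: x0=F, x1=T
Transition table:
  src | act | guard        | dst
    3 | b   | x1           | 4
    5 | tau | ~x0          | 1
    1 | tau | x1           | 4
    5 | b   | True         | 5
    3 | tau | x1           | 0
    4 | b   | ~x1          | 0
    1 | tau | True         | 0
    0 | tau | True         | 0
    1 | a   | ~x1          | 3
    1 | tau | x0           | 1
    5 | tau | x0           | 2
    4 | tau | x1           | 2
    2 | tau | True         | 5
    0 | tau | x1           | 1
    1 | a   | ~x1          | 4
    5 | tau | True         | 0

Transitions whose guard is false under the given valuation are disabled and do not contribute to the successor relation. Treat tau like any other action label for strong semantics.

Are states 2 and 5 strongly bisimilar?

Bisimulation quotient by refinement:
  round 0: {{0,1,2,3,4,5}}
  round 1: {{0,1,2,4},{3,5}}
  round 2: {{0,1,4},{2},{3},{5}}
  round 3: {{0,1},{2},{3},{4},{5}}
  round 4: {{0},{1},{2},{3},{4},{5}}
Fixed point at round 5; 6 class(es).
class of 2: {2}; class of 5: {5}

Answer: NOT BISIMILAR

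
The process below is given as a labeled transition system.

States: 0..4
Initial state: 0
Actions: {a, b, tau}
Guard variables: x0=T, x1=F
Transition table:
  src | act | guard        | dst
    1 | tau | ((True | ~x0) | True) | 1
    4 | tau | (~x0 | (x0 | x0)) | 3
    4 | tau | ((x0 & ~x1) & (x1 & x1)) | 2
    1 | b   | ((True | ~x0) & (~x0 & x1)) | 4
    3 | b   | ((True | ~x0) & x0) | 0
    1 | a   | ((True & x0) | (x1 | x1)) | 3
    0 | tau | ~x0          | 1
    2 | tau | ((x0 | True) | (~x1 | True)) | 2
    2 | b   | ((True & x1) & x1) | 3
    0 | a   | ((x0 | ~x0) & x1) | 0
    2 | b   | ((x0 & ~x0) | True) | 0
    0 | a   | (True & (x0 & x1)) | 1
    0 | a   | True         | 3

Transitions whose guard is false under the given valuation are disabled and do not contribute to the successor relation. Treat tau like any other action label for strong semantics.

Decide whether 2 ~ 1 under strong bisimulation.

Answer: NOT BISIMILAR

Analysis:
Bisimulation quotient by refinement:
  round 0: {{0,1,2,3,4}}
  round 1: {{0},{1},{2},{3},{4}}
stable after 2 split(s): 5 block(s)
2∈{2}, 1∈{1}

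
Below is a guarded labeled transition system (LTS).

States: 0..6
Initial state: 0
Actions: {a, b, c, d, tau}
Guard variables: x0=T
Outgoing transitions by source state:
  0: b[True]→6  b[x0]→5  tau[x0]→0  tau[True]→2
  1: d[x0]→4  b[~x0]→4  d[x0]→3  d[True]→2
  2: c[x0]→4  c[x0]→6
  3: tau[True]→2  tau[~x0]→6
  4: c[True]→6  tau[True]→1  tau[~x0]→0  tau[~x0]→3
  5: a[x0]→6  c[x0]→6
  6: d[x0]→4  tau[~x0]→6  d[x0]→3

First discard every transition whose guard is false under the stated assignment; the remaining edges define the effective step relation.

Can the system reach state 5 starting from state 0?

Answer: REACHABLE

Trace:
After dropping false guards: 16 live edges.
Layer 0: {0}
Layer 1: {2,5,6}  now seen {0,2,5,6}
Layer 2: {3,4}  now seen {0,2,3,4,5,6}
Layer 3: {1}  now seen {0,1,2,3,4,5,6}
Reachable = {0,1,2,3,4,5,6}
trace reaching 5: b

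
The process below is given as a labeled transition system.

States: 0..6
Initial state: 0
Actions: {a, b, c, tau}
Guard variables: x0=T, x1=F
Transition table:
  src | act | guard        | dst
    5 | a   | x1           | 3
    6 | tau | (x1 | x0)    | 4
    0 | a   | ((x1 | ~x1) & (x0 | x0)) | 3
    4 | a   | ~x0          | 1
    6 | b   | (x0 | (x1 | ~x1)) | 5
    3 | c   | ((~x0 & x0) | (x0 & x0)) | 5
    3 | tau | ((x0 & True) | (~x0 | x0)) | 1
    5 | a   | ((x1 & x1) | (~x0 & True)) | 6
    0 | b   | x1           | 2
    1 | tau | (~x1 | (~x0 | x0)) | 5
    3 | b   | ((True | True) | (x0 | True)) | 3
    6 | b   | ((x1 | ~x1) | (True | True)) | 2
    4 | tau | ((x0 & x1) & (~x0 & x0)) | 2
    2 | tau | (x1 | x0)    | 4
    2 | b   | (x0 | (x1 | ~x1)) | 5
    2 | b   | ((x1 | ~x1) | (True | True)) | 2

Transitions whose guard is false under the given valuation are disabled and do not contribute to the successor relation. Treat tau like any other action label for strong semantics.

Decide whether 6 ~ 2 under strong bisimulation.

Answer: BISIMILAR

Working:
Refine partition for ~:
  P[0] = {{0,1,2,3,4,5,6}}
  P[1] = {{0},{1},{2,6},{3},{4,5}}
stable after 2 split(s): 5 block(s)
class of 6: {2,6}; class of 2: {2,6}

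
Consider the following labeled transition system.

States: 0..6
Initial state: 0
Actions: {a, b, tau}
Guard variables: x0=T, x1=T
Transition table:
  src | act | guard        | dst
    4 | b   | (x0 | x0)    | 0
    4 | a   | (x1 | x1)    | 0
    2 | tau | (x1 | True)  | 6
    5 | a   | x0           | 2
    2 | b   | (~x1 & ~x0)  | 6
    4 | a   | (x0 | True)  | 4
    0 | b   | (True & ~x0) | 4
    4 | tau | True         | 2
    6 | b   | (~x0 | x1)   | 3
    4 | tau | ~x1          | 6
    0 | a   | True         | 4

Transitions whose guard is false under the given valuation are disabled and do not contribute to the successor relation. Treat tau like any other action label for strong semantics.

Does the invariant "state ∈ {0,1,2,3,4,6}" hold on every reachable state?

Answer: INVARIANT HOLDS

Working:
Allowed set {0,1,2,3,4,6}
Reachable = {0,2,3,4,6}
  0: safe
  2: safe
  3: safe
  4: safe
  6: safe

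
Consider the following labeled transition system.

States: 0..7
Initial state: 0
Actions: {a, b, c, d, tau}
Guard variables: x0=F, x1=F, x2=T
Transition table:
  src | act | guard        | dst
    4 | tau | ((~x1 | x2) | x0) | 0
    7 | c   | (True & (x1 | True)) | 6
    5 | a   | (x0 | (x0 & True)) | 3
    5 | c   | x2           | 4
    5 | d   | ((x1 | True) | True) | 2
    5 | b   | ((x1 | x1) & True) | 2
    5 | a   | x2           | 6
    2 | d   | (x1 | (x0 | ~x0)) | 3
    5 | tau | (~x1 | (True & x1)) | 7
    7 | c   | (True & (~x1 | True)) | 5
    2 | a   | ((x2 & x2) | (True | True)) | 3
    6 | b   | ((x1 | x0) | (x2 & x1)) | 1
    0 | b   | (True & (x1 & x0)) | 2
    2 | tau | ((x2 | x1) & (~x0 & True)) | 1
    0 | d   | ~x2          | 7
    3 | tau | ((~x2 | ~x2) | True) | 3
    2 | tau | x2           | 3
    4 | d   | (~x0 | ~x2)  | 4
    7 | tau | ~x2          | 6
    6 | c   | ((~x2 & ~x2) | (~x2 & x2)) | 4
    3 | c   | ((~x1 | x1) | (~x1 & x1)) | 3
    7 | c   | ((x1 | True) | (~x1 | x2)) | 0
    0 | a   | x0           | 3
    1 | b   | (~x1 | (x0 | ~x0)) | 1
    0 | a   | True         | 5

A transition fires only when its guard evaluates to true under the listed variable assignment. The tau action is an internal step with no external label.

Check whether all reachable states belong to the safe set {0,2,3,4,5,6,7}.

Inv-set: {0,2,3,4,5,6,7}
R = {0,1,2,3,4,5,6,7}
  0: ok
  1: outside
  2: ok
  3: ok
  4: ok
  5: ok
  6: ok
  7: ok
counterexample path to 1: a·d·tau

Answer: INVARIANT VIOLATED at state 1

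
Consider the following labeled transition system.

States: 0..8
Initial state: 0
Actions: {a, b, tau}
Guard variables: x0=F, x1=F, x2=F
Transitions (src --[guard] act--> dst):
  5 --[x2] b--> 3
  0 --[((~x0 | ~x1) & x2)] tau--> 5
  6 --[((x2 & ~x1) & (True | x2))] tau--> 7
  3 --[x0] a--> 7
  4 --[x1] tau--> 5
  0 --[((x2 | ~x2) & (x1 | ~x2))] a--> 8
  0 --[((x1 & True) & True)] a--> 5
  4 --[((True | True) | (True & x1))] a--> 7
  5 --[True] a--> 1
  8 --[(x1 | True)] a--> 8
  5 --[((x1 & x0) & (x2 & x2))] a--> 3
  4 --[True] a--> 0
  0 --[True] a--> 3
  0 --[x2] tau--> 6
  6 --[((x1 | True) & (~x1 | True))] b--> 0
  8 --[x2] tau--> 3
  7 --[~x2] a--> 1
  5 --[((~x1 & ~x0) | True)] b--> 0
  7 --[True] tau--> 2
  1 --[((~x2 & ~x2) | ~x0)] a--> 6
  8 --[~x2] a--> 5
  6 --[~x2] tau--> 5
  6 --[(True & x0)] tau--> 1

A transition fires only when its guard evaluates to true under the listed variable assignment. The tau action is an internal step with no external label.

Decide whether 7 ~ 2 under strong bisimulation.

Answer: NOT BISIMILAR

Working:
Bisimulation quotient by refinement:
  P[0] = {{0,1,2,3,4,5,6,7,8}}
  P[1] = {{0,1,4,8},{2,3},{5},{6},{7}}
  P[2] = {{0},{1},{2,3},{4},{5},{6},{7},{8}}
stable after 3 split(s): 8 block(s)
class of 7: {7}; class of 2: {2,3}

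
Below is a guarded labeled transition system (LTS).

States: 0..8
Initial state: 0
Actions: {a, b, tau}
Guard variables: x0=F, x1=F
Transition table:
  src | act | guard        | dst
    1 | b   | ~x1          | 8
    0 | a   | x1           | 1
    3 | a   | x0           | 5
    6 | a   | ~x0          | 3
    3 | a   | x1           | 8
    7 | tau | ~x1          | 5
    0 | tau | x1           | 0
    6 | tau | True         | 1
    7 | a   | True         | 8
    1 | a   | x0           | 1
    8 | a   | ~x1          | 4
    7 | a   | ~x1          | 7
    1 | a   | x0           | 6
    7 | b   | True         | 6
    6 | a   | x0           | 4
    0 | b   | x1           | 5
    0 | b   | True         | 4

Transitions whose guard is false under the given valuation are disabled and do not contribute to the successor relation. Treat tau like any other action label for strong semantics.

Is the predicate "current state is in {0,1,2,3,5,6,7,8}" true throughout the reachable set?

Inv-set: {0,1,2,3,5,6,7,8}
Reach set: {0,4}
  0: ok
  4: VIOLATES
reach 4 via b — violates

Answer: INVARIANT VIOLATED at state 4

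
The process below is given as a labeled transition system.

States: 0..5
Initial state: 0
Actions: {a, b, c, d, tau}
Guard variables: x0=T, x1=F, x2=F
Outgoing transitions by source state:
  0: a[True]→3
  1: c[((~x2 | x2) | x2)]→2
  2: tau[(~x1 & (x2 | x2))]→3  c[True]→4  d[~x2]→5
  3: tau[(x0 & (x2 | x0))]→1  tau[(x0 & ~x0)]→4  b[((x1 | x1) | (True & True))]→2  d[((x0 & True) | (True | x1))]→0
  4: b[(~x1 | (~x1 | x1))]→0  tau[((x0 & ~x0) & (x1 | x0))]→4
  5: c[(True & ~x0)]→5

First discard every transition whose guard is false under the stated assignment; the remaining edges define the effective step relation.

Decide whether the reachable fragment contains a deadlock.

Answer: DEADLOCK at state 5

Analysis:
Reach set: {0,1,2,3,4,5}
  0: a→3  [1 out]
  1: c→2  [1 out]
  2: c→4  d→5  [2 out]
  3: b→2  d→0  tau→1  [3 out]
  4: b→0  [1 out]
  5: ∅  [STUCK]
Path to 5: a·b·d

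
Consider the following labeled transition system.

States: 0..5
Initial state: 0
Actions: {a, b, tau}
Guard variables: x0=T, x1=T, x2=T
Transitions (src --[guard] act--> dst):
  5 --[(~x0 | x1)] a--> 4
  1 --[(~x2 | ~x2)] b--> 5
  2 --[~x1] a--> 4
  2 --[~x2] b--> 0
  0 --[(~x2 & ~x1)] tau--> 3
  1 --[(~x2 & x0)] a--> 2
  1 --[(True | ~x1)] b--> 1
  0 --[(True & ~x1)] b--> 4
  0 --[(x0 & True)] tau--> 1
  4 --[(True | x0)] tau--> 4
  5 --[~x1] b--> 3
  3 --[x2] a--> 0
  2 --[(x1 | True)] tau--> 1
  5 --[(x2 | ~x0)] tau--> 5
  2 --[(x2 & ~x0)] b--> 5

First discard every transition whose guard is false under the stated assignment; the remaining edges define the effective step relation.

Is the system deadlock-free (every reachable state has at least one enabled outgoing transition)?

R = {0,1}
  0: tau→1  [deg 1]
  1: b→1  [deg 1]

Answer: DEADLOCK-FREE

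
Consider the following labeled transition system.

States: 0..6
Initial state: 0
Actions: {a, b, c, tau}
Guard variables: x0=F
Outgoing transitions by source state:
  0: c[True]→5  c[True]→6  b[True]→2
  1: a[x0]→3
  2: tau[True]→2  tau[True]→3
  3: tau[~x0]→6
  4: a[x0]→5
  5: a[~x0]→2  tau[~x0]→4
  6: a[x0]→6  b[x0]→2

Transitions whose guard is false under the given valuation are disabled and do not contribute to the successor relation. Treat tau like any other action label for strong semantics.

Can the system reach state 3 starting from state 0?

Answer: REACHABLE

Working:
8 transition(s) survive guard evaluation.
L0 = {0}
L1 = {2,5,6}  now seen {0,2,5,6}
L2 = {3,4}  now seen {0,2,3,4,5,6}
Reachable = {0,2,3,4,5,6}
trace reaching 3: b·tau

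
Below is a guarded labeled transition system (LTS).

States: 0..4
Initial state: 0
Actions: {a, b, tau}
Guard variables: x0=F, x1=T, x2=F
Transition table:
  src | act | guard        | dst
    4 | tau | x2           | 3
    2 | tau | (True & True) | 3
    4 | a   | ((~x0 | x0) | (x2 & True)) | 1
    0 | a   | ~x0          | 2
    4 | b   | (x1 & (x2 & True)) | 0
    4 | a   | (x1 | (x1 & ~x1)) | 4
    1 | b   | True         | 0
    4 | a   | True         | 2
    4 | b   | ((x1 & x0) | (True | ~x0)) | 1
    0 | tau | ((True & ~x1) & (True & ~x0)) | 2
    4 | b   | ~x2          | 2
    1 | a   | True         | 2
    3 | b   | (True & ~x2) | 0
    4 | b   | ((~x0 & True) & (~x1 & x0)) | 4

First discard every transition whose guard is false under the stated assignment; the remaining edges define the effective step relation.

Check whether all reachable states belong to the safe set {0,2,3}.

Answer: INVARIANT HOLDS

Trace:
Allowed set {0,2,3}
Reachable = {0,2,3}
  0: ✓
  2: ✓
  3: ✓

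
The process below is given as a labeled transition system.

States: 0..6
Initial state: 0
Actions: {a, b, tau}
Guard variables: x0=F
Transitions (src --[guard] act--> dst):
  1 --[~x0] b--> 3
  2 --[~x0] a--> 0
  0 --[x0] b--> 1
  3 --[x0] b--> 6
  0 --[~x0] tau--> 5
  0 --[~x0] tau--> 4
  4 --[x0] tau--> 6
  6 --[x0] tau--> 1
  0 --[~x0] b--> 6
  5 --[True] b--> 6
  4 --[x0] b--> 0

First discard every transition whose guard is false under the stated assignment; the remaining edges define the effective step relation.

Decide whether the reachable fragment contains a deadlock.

Reach set: {0,4,5,6}
  0: b→6  tau→4  tau→5  [3 exit(s)]
  4: ∅  [STUCK]
  5: b→6  [1 exit(s)]
  6: ∅  [STUCK]
Path to 4: tau

Answer: DEADLOCK at state 4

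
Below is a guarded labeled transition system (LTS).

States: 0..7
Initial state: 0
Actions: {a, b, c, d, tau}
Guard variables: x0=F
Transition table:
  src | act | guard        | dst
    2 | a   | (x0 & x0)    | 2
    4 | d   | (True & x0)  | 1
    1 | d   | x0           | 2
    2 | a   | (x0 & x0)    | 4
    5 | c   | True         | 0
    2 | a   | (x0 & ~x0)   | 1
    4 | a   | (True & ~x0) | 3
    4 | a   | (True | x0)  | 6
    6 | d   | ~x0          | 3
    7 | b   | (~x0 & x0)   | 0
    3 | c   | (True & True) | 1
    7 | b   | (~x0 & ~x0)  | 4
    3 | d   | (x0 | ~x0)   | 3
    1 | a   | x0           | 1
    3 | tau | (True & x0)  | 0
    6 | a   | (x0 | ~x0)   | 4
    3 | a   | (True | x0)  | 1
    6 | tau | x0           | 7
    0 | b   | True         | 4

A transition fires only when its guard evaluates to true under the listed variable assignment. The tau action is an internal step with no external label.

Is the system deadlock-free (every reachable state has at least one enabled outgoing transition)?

Reachable = {0,1,3,4,6}
  0: b→4  [1 out]
  1: ∅  [deadlock]
  3: a→1  c→1  d→3  [3 out]
  4: a→3  a→6  [2 out]
  6: a→4  d→3  [2 out]
trace reaching 1: b·a·c

Answer: DEADLOCK at state 1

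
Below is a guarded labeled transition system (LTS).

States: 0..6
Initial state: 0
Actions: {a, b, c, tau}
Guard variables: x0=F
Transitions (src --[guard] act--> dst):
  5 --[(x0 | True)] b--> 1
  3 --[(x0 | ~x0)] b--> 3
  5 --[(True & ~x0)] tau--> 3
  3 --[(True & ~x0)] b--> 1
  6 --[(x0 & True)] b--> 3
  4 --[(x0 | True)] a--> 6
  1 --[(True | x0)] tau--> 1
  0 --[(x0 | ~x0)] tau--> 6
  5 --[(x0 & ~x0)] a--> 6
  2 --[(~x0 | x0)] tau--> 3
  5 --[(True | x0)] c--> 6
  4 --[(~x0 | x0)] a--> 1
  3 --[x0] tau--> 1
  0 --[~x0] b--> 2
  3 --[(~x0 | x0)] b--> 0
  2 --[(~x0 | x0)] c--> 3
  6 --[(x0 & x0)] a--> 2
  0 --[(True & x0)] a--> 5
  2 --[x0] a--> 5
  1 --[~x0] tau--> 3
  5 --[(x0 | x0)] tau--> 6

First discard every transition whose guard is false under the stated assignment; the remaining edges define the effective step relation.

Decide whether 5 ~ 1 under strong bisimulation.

Answer: NOT BISIMILAR

Analysis:
Bisimulation quotient by refinement:
  round 0: {{0,1,2,3,4,5,6}}
  round 1: {{0},{1},{2},{3},{4},{5},{6}}
Fixed point at round 2; 7 class(es).
[5]={5}  [1]={1}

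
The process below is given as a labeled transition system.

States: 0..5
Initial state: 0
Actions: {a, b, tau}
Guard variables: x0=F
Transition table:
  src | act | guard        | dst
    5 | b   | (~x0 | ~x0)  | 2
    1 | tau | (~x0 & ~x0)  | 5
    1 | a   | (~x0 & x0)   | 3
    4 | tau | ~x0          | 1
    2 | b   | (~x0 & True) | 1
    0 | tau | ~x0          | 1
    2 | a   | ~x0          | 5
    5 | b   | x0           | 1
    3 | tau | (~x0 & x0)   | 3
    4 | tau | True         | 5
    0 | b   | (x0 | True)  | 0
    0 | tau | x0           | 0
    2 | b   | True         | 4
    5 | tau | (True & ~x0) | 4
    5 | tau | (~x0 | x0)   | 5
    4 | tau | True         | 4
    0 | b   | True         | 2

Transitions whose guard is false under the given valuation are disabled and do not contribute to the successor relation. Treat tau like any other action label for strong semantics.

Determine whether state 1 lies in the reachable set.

Answer: REACHABLE

Working:
Guard filter leaves 13 enabled edge(s).
Layer 0: {0}
Layer 1: {1,2}  now seen {0,1,2}
Layer 2: {4,5}  now seen {0,1,2,4,5}
Reachable = {0,1,2,4,5}
trace reaching 1: tau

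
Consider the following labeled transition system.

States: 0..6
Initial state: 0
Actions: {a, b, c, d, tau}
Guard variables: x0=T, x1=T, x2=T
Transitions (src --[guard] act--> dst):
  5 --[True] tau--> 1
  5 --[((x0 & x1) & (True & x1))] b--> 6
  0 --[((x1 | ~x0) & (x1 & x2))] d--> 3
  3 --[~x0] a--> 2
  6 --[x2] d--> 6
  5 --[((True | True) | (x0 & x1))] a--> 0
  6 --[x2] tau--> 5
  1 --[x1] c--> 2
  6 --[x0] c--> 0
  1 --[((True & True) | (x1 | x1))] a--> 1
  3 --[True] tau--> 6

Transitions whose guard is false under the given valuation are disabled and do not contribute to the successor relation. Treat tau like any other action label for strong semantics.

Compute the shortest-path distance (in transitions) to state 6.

BFS to 6:
  depth 0: {0}
  depth 1: {3}
  depth 2: {6}
6 enters at depth 2; path d·tau

Answer: 2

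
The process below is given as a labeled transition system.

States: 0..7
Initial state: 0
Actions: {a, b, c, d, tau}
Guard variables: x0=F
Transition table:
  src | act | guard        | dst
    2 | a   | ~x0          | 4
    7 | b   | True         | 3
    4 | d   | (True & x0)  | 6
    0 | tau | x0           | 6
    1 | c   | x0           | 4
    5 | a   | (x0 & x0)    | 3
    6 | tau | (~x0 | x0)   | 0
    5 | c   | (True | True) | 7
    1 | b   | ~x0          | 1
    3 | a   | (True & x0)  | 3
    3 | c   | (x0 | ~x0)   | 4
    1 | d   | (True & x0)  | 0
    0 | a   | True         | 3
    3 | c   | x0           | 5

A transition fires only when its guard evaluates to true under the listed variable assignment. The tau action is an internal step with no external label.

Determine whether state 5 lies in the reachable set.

7 transition(s) survive guard evaluation.
Layer 0: {0}
Layer 1: {3}  total {0,3}
Layer 2: {4}  total {0,3,4}
Reach set: {0,3,4}

Answer: UNREACHABLE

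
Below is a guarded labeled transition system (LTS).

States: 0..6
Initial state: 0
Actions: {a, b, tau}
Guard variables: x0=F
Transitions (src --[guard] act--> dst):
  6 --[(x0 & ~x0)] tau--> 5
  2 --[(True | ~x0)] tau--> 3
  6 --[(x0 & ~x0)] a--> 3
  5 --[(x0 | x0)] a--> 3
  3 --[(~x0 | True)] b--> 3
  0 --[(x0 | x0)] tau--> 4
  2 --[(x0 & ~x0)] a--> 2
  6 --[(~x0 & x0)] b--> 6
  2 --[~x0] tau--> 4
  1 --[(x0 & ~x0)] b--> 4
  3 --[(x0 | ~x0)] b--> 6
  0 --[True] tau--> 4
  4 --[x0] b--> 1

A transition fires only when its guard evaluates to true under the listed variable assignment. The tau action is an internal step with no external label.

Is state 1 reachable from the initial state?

Answer: UNREACHABLE

Working:
5 transition(s) survive guard evaluation.
Layer 0: {0}
Layer 1: {4}  total {0,4}
Reach set: {0,4}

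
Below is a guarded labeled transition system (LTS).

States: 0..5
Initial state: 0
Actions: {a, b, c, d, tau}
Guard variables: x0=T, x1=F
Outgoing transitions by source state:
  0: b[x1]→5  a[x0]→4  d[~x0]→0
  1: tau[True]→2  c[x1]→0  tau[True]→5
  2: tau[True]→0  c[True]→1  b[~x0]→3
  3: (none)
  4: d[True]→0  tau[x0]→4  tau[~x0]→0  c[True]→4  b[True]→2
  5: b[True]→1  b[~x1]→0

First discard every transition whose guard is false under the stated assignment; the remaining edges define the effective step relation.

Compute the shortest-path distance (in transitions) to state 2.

Layered search for 2:
  L0 = {0}
  L1 = {4}
  L2 = {2}
depth(2)=2, e.g. a·b

Answer: 2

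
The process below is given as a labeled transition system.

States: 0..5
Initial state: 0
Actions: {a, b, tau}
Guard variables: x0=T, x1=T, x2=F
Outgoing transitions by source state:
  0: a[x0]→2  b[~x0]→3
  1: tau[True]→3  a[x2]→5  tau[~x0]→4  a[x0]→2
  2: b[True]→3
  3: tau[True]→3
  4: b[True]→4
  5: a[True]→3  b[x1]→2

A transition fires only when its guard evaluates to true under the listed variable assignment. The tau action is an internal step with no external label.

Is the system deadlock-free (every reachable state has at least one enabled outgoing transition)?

Reachable = {0,2,3}
  0: a→2  [deg 1]
  2: b→3  [deg 1]
  3: tau→3  [deg 1]

Answer: DEADLOCK-FREE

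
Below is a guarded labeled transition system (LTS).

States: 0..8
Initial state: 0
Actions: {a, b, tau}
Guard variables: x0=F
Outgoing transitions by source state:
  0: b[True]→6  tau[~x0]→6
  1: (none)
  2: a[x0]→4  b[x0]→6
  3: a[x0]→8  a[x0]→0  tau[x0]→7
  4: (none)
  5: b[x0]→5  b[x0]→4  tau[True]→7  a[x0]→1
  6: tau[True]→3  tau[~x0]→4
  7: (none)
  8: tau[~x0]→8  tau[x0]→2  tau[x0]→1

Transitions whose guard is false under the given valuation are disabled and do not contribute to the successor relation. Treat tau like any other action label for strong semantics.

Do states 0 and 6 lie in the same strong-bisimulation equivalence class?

Answer: NOT BISIMILAR

Trace:
Refine partition for ~:
  P[0] = {{0,1,2,3,4,5,6,7,8}}
  P[1] = {{0},{1,2,3,4,7},{5,6,8}}
  P[2] = {{0},{1,2,3,4,7},{5,6},{8}}
stable after 3 split(s): 4 block(s)
0∈{0}, 6∈{5,6}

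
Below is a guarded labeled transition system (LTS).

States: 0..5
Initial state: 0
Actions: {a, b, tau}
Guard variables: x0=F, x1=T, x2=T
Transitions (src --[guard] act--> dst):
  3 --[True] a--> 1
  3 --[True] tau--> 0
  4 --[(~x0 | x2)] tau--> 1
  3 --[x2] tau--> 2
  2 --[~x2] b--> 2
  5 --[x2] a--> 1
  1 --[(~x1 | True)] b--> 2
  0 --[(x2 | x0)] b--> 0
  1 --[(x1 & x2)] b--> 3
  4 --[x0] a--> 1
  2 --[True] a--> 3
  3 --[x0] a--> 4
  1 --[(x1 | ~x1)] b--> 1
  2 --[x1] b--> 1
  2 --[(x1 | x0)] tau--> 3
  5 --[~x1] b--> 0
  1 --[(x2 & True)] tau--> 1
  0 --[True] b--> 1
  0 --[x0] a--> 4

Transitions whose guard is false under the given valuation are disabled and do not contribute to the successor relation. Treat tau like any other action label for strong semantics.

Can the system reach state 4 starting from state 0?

Answer: UNREACHABLE

Trace:
14 transition(s) survive guard evaluation.
L0 = {0}
L1 = {1}  total {0,1}
L2 = {2,3}  total {0,1,2,3}
Reach set: {0,1,2,3}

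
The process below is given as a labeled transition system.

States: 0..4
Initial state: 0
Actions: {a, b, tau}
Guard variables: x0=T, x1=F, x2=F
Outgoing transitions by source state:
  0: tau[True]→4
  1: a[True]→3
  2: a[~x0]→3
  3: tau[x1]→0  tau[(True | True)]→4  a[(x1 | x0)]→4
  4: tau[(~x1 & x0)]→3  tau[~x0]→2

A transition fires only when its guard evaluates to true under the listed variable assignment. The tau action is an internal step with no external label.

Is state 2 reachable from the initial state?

Guard filter leaves 5 enabled edge(s).
L0 = {0}
L1 = {4}  now seen {0,4}
L2 = {3}  now seen {0,3,4}
Reach set: {0,3,4}

Answer: UNREACHABLE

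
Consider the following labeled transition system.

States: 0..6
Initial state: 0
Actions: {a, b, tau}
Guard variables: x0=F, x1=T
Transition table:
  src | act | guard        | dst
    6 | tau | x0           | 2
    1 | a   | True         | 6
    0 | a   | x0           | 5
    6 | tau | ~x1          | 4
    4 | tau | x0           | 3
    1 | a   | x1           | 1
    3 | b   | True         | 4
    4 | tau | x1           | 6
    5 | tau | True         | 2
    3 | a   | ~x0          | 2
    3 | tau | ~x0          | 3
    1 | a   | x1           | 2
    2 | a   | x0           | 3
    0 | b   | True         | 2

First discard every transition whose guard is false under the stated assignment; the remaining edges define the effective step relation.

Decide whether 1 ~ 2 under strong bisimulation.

Refine partition for ~:
  P[0] = {{0,1,2,3,4,5,6}}
  P[1] = {{0},{1},{2,6},{3},{4,5}}
stable after 2 split(s): 5 block(s)
[1]={1}  [2]={2,6}

Answer: NOT BISIMILAR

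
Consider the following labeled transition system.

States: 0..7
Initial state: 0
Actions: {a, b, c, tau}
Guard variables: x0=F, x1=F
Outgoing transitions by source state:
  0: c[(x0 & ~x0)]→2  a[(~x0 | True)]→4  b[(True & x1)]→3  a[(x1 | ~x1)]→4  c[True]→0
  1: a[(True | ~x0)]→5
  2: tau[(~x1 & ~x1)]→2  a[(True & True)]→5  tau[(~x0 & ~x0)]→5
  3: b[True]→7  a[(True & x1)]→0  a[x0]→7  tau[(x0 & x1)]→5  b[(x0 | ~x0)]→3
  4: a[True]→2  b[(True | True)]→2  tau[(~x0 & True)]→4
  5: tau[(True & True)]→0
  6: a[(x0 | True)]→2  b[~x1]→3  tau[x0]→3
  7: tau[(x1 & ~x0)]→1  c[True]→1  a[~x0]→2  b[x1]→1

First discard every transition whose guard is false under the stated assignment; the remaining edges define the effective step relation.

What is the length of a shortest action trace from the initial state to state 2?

Layered search for 2:
  L0 = {0}
  L1 = {4}
  L2 = {2}
first hit 2 at d=2 via a·a

Answer: 2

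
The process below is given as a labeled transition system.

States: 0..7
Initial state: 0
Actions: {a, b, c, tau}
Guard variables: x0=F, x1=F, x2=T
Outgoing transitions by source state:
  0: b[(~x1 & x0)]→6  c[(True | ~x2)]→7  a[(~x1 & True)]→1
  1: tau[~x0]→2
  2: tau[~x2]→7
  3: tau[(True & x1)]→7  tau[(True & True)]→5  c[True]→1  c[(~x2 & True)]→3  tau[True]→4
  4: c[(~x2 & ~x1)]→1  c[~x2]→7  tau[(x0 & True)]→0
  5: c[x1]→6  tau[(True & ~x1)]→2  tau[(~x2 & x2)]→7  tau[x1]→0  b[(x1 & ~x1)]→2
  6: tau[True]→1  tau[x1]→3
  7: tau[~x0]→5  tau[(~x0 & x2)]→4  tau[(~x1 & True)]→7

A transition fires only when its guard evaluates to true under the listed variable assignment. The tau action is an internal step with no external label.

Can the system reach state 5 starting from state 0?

Answer: REACHABLE

Trace:
After dropping false guards: 11 live edges.
depth 0: {0}
depth 1: {1,7}  total {0,1,7}
depth 2: {2,4,5}  total {0,1,2,4,5,7}
R = {0,1,2,4,5,7}
trace reaching 5: c·tau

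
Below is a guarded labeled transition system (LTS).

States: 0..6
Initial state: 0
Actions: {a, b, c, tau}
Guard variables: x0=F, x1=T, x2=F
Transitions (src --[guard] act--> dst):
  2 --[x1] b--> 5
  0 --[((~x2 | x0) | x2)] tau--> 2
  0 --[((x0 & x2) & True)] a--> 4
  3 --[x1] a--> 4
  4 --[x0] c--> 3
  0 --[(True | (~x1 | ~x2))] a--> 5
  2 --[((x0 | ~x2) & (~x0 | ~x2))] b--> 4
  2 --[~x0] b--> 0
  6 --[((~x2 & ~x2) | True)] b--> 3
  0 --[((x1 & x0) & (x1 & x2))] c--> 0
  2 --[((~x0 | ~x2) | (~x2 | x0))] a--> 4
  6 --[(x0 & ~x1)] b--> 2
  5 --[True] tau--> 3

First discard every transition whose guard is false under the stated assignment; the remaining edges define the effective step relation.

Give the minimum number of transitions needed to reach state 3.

Answer: 2

Analysis:
Layered search for 3:
  Layer 0: {0}
  Layer 1: {2,5}
  Layer 2: {3,4}
depth(3)=2, e.g. a·tau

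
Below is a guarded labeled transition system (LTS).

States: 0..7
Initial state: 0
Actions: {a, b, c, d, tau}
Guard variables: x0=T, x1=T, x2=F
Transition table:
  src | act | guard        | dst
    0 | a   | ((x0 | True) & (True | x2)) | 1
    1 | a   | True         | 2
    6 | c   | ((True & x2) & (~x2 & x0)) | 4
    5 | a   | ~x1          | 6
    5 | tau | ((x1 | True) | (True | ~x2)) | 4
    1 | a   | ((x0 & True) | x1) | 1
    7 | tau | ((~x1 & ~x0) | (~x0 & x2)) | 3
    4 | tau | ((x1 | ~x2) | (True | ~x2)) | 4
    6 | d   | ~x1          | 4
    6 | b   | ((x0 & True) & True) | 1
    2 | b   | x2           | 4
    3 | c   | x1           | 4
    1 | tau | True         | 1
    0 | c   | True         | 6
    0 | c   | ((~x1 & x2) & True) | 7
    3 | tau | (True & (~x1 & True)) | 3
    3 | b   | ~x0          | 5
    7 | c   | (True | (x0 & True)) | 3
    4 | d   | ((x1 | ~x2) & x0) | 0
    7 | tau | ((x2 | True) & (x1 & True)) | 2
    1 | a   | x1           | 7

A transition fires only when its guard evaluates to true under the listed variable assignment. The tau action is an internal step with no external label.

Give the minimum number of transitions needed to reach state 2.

Breadth-first toward 2:
  depth 0: {0}
  depth 1: {1,6}
  depth 2: {2,7}
depth(2)=2, e.g. a·a

Answer: 2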